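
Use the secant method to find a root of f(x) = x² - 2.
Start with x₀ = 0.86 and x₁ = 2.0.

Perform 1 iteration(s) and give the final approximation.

f(x) = x² - 2
x₀ = 0.86, x₁ = 2.0

Secant formula: x_{n+1} = x_n - f(x_n)(x_n - x_{n-1})/(f(x_n) - f(x_{n-1}))

Iteration 1:
  f(0.860000) = -1.260400
  f(2.000000) = 2.000000
  x_2 = 2.000000 - 2.000000×(2.000000 - 0.860000)/(2.000000 - (-1.260400))
       = 1.300699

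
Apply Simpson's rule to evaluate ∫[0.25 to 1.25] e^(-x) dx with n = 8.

f(x) = e^(-x)
a = 0.25, b = 1.25, n = 8
h = (b - a)/n = 0.125000

Simpson's rule: (h/3)[f(x₀) + 4f(x₁) + 2f(x₂) + ... + f(xₙ)]

x_0 = 0.2500, f(x_0) = 0.778801, coefficient = 1
x_1 = 0.3750, f(x_1) = 0.687289, coefficient = 4
x_2 = 0.5000, f(x_2) = 0.606531, coefficient = 2
x_3 = 0.6250, f(x_3) = 0.535261, coefficient = 4
x_4 = 0.7500, f(x_4) = 0.472367, coefficient = 2
x_5 = 0.8750, f(x_5) = 0.416862, coefficient = 4
x_6 = 1.0000, f(x_6) = 0.367879, coefficient = 2
x_7 = 1.1250, f(x_7) = 0.324652, coefficient = 4
x_8 = 1.2500, f(x_8) = 0.286505, coefficient = 1

I ≈ (0.125000/3) × 11.815120 = 0.492297
Exact value: 0.492296
Error: 0.000001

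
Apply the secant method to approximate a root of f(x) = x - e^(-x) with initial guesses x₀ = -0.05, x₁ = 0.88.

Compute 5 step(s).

f(x) = x - e^(-x)
x₀ = -0.05, x₁ = 0.88

Secant formula: x_{n+1} = x_n - f(x_n)(x_n - x_{n-1})/(f(x_n) - f(x_{n-1}))

Iteration 1:
  f(-0.050000) = -1.101271
  f(0.880000) = 0.465217
  x_2 = 0.880000 - 0.465217×(0.880000 - (-0.050000))/(0.465217 - (-1.101271))
       = 0.603808
Iteration 2:
  f(0.880000) = 0.465217
  f(0.603808) = 0.057082
  x_3 = 0.603808 - 0.057082×(0.603808 - 0.880000)/(0.057082 - 0.465217)
       = 0.565179
Iteration 3:
  f(0.603808) = 0.057082
  f(0.565179) = -0.003079
  x_4 = 0.565179 - (-0.003079)×(0.565179 - 0.603808)/(-0.003079 - 0.057082)
       = 0.567156
Iteration 4:
  f(0.565179) = -0.003079
  f(0.567156) = 0.000020
  x_5 = 0.567156 - 0.000020×(0.567156 - 0.565179)/(0.000020 - (-0.003079))
       = 0.567143
Iteration 5:
  f(0.567156) = 0.000020
  f(0.567143) = 0.000000
  x_6 = 0.567143 - 0.000000×(0.567143 - 0.567156)/(0.000000 - 0.000020)
       = 0.567143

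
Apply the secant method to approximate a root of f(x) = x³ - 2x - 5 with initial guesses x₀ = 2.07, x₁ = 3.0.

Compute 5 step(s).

f(x) = x³ - 2x - 5
x₀ = 2.07, x₁ = 3.0

Secant formula: x_{n+1} = x_n - f(x_n)(x_n - x_{n-1})/(f(x_n) - f(x_{n-1}))

Iteration 1:
  f(2.070000) = -0.270257
  f(3.000000) = 16.000000
  x_2 = 3.000000 - 16.000000×(3.000000 - 2.070000)/(16.000000 - (-0.270257))
       = 2.085448
Iteration 2:
  f(3.000000) = 16.000000
  f(2.085448) = -0.101091
  x_3 = 2.085448 - (-0.101091)×(2.085448 - 3.000000)/(-0.101091 - 16.000000)
       = 2.091190
Iteration 3:
  f(2.085448) = -0.101091
  f(2.091190) = -0.037451
  x_4 = 2.091190 - (-0.037451)×(2.091190 - 2.085448)/(-0.037451 - (-0.101091))
       = 2.094569
Iteration 4:
  f(2.091190) = -0.037451
  f(2.094569) = 0.000193
  x_5 = 2.094569 - 0.000193×(2.094569 - 2.091190)/(0.000193 - (-0.037451))
       = 2.094551
Iteration 5:
  f(2.094569) = 0.000193
  f(2.094551) = 0.000000
  x_6 = 2.094551 - 0.000000×(2.094551 - 2.094569)/(0.000000 - 0.000193)
       = 2.094551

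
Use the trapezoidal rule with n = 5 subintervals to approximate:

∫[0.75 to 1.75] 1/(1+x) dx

f(x) = 1/(1+x)
a = 0.75, b = 1.75, n = 5
h = (b - a)/n = 0.200000

Trapezoidal rule: (h/2)[f(x₀) + 2f(x₁) + 2f(x₂) + ... + f(xₙ)]

x_0 = 0.7500, f(x_0) = 0.571429, coefficient = 1
x_1 = 0.9500, f(x_1) = 0.512821, coefficient = 2
x_2 = 1.1500, f(x_2) = 0.465116, coefficient = 2
x_3 = 1.3500, f(x_3) = 0.425532, coefficient = 2
x_4 = 1.5500, f(x_4) = 0.392157, coefficient = 2
x_5 = 1.7500, f(x_5) = 0.363636, coefficient = 1

I ≈ (0.200000/2) × 4.526316 = 0.452632
Exact value: 0.451985
Error: 0.000646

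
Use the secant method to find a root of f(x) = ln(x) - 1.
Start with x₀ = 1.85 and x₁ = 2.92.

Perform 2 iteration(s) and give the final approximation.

f(x) = ln(x) - 1
x₀ = 1.85, x₁ = 2.92

Secant formula: x_{n+1} = x_n - f(x_n)(x_n - x_{n-1})/(f(x_n) - f(x_{n-1}))

Iteration 1:
  f(1.850000) = -0.384814
  f(2.920000) = 0.071584
  x_2 = 2.920000 - 0.071584×(2.920000 - 1.850000)/(0.071584 - (-0.384814))
       = 2.752176
Iteration 2:
  f(2.920000) = 0.071584
  f(2.752176) = 0.012392
  x_3 = 2.752176 - 0.012392×(2.752176 - 2.920000)/(0.012392 - 0.071584)
       = 2.717042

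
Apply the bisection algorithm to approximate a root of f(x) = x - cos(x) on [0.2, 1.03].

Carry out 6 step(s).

f(x) = x - cos(x)
Initial interval: [0.2, 1.03]

Iteration 1:
  c_1 = (0.200000 + 1.030000)/2 = 0.615000
  f(c_1) = f(0.615000) = -0.201773
  f(a) × f(c) ≥ 0, new interval: [0.615000, 1.030000]
Iteration 2:
  c_2 = (0.615000 + 1.030000)/2 = 0.822500
  f(c_2) = f(0.822500) = 0.142109
  f(a) × f(c) < 0, new interval: [0.615000, 0.822500]
Iteration 3:
  c_3 = (0.615000 + 0.822500)/2 = 0.718750
  f(c_3) = f(0.718750) = -0.033879
  f(a) × f(c) ≥ 0, new interval: [0.718750, 0.822500]
Iteration 4:
  c_4 = (0.718750 + 0.822500)/2 = 0.770625
  f(c_4) = f(0.770625) = 0.053150
  f(a) × f(c) < 0, new interval: [0.718750, 0.770625]
Iteration 5:
  c_5 = (0.718750 + 0.770625)/2 = 0.744687
  f(c_5) = f(0.744687) = 0.009388
  f(a) × f(c) < 0, new interval: [0.718750, 0.744687]
Iteration 6:
  c_6 = (0.718750 + 0.744687)/2 = 0.731719
  f(c_6) = f(0.731719) = -0.012308
  f(a) × f(c) ≥ 0, new interval: [0.731719, 0.744687]

After 6 iteration(s), the approximation is c_6 = 0.731719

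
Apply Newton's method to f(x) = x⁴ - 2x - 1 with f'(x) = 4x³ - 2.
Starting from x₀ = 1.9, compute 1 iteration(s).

f(x) = x⁴ - 2x - 1
f'(x) = 4x³ - 2
x₀ = 1.9

Newton-Raphson formula: x_{n+1} = x_n - f(x_n)/f'(x_n)

Iteration 1:
  f(1.900000) = 8.232100
  f'(1.900000) = 25.436000
  x_1 = 1.900000 - 8.232100/25.436000 = 1.576360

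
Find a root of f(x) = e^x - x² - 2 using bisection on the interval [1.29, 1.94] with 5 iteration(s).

f(x) = e^x - x² - 2
Initial interval: [1.29, 1.94]

Iteration 1:
  c_1 = (1.290000 + 1.940000)/2 = 1.615000
  f(c_1) = f(1.615000) = 0.419663
  f(a) × f(c) < 0, new interval: [1.290000, 1.615000]
Iteration 2:
  c_2 = (1.290000 + 1.615000)/2 = 1.452500
  f(c_2) = f(1.452500) = 0.164029
  f(a) × f(c) < 0, new interval: [1.290000, 1.452500]
Iteration 3:
  c_3 = (1.290000 + 1.452500)/2 = 1.371250
  f(c_3) = f(1.371250) = 0.059946
  f(a) × f(c) < 0, new interval: [1.290000, 1.371250]
Iteration 4:
  c_4 = (1.290000 + 1.371250)/2 = 1.330625
  f(c_4) = f(1.330625) = 0.012844
  f(a) × f(c) < 0, new interval: [1.290000, 1.330625]
Iteration 5:
  c_5 = (1.290000 + 1.330625)/2 = 1.310312
  f(c_5) = f(1.310312) = -0.009587
  f(a) × f(c) ≥ 0, new interval: [1.310312, 1.330625]

After 5 iteration(s), the approximation is c_5 = 1.310312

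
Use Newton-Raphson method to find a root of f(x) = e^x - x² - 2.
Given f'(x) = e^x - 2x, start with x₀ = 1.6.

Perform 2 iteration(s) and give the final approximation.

f(x) = e^x - x² - 2
f'(x) = e^x - 2x
x₀ = 1.6

Newton-Raphson formula: x_{n+1} = x_n - f(x_n)/f'(x_n)

Iteration 1:
  f(1.600000) = 0.393032
  f'(1.600000) = 1.753032
  x_1 = 1.600000 - 0.393032/1.753032 = 1.375799
Iteration 2:
  f(1.375799) = 0.065415
  f'(1.375799) = 1.206639
  x_2 = 1.375799 - 0.065415/1.206639 = 1.321586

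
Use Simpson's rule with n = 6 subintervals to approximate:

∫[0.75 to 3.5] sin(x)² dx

f(x) = sin(x)²
a = 0.75, b = 3.5, n = 6
h = (b - a)/n = 0.458333

Simpson's rule: (h/3)[f(x₀) + 4f(x₁) + 2f(x₂) + ... + f(xₙ)]

x_0 = 0.7500, f(x_0) = 0.464631, coefficient = 1
x_1 = 1.2083, f(x_1) = 0.874274, coefficient = 4
x_2 = 1.6667, f(x_2) = 0.990837, coefficient = 2
x_3 = 2.1250, f(x_3) = 0.723044, coefficient = 4
x_4 = 2.5833, f(x_4) = 0.280593, coefficient = 2
x_5 = 3.0417, f(x_5) = 0.009952, coefficient = 4
x_6 = 3.5000, f(x_6) = 0.123049, coefficient = 1

I ≈ (0.458333/3) × 9.559621 = 1.460498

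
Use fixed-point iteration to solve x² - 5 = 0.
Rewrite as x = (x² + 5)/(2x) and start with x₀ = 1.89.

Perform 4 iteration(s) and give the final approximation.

Equation: x² - 5 = 0
Fixed-point form: x = (x² + 5)/(2x)
x₀ = 1.89

x_1 = g(1.890000) = 2.267751
x_2 = g(2.267751) = 2.236289
x_3 = g(2.236289) = 2.236068
x_4 = g(2.236068) = 2.236068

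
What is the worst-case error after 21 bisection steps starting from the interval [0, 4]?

Bisection error bound: |error| ≤ (b-a)/2^n
|error| ≤ (4 - 0)/2^21 = 4/2^21
|error| ≤ 0.0000019073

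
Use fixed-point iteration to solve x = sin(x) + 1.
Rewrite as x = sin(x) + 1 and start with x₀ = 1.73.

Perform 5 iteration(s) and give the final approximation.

Equation: x = sin(x) + 1
Fixed-point form: x = sin(x) + 1
x₀ = 1.73

x_1 = g(1.730000) = 1.987354
x_2 = g(1.987354) = 1.914487
x_3 = g(1.914487) = 1.941517
x_4 = g(1.941517) = 1.932066
x_5 = g(1.932066) = 1.935449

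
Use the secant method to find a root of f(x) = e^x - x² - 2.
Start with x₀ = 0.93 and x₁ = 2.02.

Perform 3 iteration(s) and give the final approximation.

f(x) = e^x - x² - 2
x₀ = 0.93, x₁ = 2.02

Secant formula: x_{n+1} = x_n - f(x_n)(x_n - x_{n-1})/(f(x_n) - f(x_{n-1}))

Iteration 1:
  f(0.930000) = -0.330391
  f(2.020000) = 1.457925
  x_2 = 2.020000 - 1.457925×(2.020000 - 0.930000)/(1.457925 - (-0.330391))
       = 1.131377
Iteration 2:
  f(2.020000) = 1.457925
  f(1.131377) = -0.180092
  x_3 = 1.131377 - (-0.180092)×(1.131377 - 2.020000)/(-0.180092 - 1.457925)
       = 1.229077
Iteration 3:
  f(1.131377) = -0.180092
  f(1.229077) = -0.092557
  x_4 = 1.229077 - (-0.092557)×(1.229077 - 1.131377)/(-0.092557 - (-0.180092))
       = 1.332383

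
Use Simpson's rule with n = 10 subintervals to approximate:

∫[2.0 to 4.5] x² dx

f(x) = x²
a = 2.0, b = 4.5, n = 10
h = (b - a)/n = 0.250000

Simpson's rule: (h/3)[f(x₀) + 4f(x₁) + 2f(x₂) + ... + f(xₙ)]

x_0 = 2.0000, f(x_0) = 4.000000, coefficient = 1
x_1 = 2.2500, f(x_1) = 5.062500, coefficient = 4
x_2 = 2.5000, f(x_2) = 6.250000, coefficient = 2
x_3 = 2.7500, f(x_3) = 7.562500, coefficient = 4
x_4 = 3.0000, f(x_4) = 9.000000, coefficient = 2
x_5 = 3.2500, f(x_5) = 10.562500, coefficient = 4
x_6 = 3.5000, f(x_6) = 12.250000, coefficient = 2
x_7 = 3.7500, f(x_7) = 14.062500, coefficient = 4
x_8 = 4.0000, f(x_8) = 16.000000, coefficient = 2
x_9 = 4.2500, f(x_9) = 18.062500, coefficient = 4
x_10 = 4.5000, f(x_10) = 20.250000, coefficient = 1

I ≈ (0.250000/3) × 332.500000 = 27.708333
Exact value: 27.708333
Error: 0.000000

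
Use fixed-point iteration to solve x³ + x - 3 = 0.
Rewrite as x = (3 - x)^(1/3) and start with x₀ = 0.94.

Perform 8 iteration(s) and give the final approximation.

Equation: x³ + x - 3 = 0
Fixed-point form: x = (3 - x)^(1/3)
x₀ = 0.94

x_1 = g(0.940000) = 1.272396
x_2 = g(1.272396) = 1.199908
x_3 = g(1.199908) = 1.216461
x_4 = g(1.216461) = 1.212721
x_5 = g(1.212721) = 1.213568
x_6 = g(1.213568) = 1.213376
x_7 = g(1.213376) = 1.213420
x_8 = g(1.213420) = 1.213410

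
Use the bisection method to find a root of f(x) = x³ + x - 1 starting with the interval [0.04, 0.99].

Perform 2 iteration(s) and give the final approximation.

f(x) = x³ + x - 1
Initial interval: [0.04, 0.99]

Iteration 1:
  c_1 = (0.040000 + 0.990000)/2 = 0.515000
  f(c_1) = f(0.515000) = -0.348409
  f(a) × f(c) ≥ 0, new interval: [0.515000, 0.990000]
Iteration 2:
  c_2 = (0.515000 + 0.990000)/2 = 0.752500
  f(c_2) = f(0.752500) = 0.178608
  f(a) × f(c) < 0, new interval: [0.515000, 0.752500]

After 2 iteration(s), the approximation is c_2 = 0.752500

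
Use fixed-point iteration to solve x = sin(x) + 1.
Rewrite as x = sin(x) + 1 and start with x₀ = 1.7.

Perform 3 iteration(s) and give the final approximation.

Equation: x = sin(x) + 1
Fixed-point form: x = sin(x) + 1
x₀ = 1.7

x_1 = g(1.700000) = 1.991665
x_2 = g(1.991665) = 1.912734
x_3 = g(1.912734) = 1.942107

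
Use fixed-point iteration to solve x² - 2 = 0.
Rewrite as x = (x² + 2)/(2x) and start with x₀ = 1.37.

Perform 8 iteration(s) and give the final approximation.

Equation: x² - 2 = 0
Fixed-point form: x = (x² + 2)/(2x)
x₀ = 1.37

x_1 = g(1.370000) = 1.414927
x_2 = g(1.414927) = 1.414214
x_3 = g(1.414214) = 1.414214
x_4 = g(1.414214) = 1.414214
x_5 = g(1.414214) = 1.414214
x_6 = g(1.414214) = 1.414214
x_7 = g(1.414214) = 1.414214
x_8 = g(1.414214) = 1.414214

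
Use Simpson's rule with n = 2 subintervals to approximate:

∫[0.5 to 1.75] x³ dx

f(x) = x³
a = 0.5, b = 1.75, n = 2
h = (b - a)/n = 0.625000

Simpson's rule: (h/3)[f(x₀) + 4f(x₁) + 2f(x₂) + ... + f(xₙ)]

x_0 = 0.5000, f(x_0) = 0.125000, coefficient = 1
x_1 = 1.1250, f(x_1) = 1.423828, coefficient = 4
x_2 = 1.7500, f(x_2) = 5.359375, coefficient = 1

I ≈ (0.625000/3) × 11.179688 = 2.329102
Exact value: 2.329102
Error: 0.000000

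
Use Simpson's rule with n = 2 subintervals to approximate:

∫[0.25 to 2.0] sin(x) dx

f(x) = sin(x)
a = 0.25, b = 2.0, n = 2
h = (b - a)/n = 0.875000

Simpson's rule: (h/3)[f(x₀) + 4f(x₁) + 2f(x₂) + ... + f(xₙ)]

x_0 = 0.2500, f(x_0) = 0.247404, coefficient = 1
x_1 = 1.1250, f(x_1) = 0.902268, coefficient = 4
x_2 = 2.0000, f(x_2) = 0.909297, coefficient = 1

I ≈ (0.875000/3) × 4.765772 = 1.390017
Exact value: 1.385059
Error: 0.004958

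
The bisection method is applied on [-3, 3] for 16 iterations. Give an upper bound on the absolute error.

Bisection error bound: |error| ≤ (b-a)/2^n
|error| ≤ (3 - (-3))/2^16 = 6/2^16
|error| ≤ 0.0000915527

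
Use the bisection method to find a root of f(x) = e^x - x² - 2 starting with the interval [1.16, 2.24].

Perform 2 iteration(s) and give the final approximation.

f(x) = e^x - x² - 2
Initial interval: [1.16, 2.24]

Iteration 1:
  c_1 = (1.160000 + 2.240000)/2 = 1.700000
  f(c_1) = f(1.700000) = 0.583947
  f(a) × f(c) < 0, new interval: [1.160000, 1.700000]
Iteration 2:
  c_2 = (1.160000 + 1.700000)/2 = 1.430000
  f(c_2) = f(1.430000) = 0.133799
  f(a) × f(c) < 0, new interval: [1.160000, 1.430000]

After 2 iteration(s), the approximation is c_2 = 1.430000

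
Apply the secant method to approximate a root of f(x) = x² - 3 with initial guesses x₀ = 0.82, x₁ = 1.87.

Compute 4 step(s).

f(x) = x² - 3
x₀ = 0.82, x₁ = 1.87

Secant formula: x_{n+1} = x_n - f(x_n)(x_n - x_{n-1})/(f(x_n) - f(x_{n-1}))

Iteration 1:
  f(0.820000) = -2.327600
  f(1.870000) = 0.496900
  x_2 = 1.870000 - 0.496900×(1.870000 - 0.820000)/(0.496900 - (-2.327600))
       = 1.685279
Iteration 2:
  f(1.870000) = 0.496900
  f(1.685279) = -0.159835
  x_3 = 1.685279 - (-0.159835)×(1.685279 - 1.870000)/(-0.159835 - 0.496900)
       = 1.730236
Iteration 3:
  f(1.685279) = -0.159835
  f(1.730236) = -0.006283
  x_4 = 1.730236 - (-0.006283)×(1.730236 - 1.685279)/(-0.006283 - (-0.159835))
       = 1.732076
Iteration 4:
  f(1.730236) = -0.006283
  f(1.732076) = 0.000086
  x_5 = 1.732076 - 0.000086×(1.732076 - 1.730236)/(0.000086 - (-0.006283))
       = 1.732051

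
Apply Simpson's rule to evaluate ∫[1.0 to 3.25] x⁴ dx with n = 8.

f(x) = x⁴
a = 1.0, b = 3.25, n = 8
h = (b - a)/n = 0.281250

Simpson's rule: (h/3)[f(x₀) + 4f(x₁) + 2f(x₂) + ... + f(xₙ)]

x_0 = 1.0000, f(x_0) = 1.000000, coefficient = 1
x_1 = 1.2812, f(x_1) = 2.694856, coefficient = 4
x_2 = 1.5625, f(x_2) = 5.960464, coefficient = 2
x_3 = 1.8438, f(x_3) = 11.556016, coefficient = 4
x_4 = 2.1250, f(x_4) = 20.390869, coefficient = 2
x_5 = 2.4062, f(x_5) = 33.524552, coefficient = 4
x_6 = 2.6875, f(x_6) = 52.166763, coefficient = 2
x_7 = 2.9688, f(x_7) = 77.677369, coefficient = 4
x_8 = 3.2500, f(x_8) = 111.566406, coefficient = 1

I ≈ (0.281250/3) × 771.413773 = 72.320041
Exact value: 72.318164
Error: 0.001877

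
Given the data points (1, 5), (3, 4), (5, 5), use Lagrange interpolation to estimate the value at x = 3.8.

Lagrange interpolation formula:
P(x) = Σ yᵢ × Lᵢ(x)
where Lᵢ(x) = Π_{j≠i} (x - xⱼ)/(xᵢ - xⱼ)

L_0(3.8) = (3.8 - 3)/(1 - 3) × (3.8 - 5)/(1 - 5) = -0.120000
L_1(3.8) = (3.8 - 1)/(3 - 1) × (3.8 - 5)/(3 - 5) = 0.840000
L_2(3.8) = (3.8 - 1)/(5 - 1) × (3.8 - 3)/(5 - 3) = 0.280000

P(3.8) = 5×L_0(3.8) + 4×L_1(3.8) + 5×L_2(3.8)
P(3.8) = 4.160000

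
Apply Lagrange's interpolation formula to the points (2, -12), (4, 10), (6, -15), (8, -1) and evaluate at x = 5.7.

Lagrange interpolation formula:
P(x) = Σ yᵢ × Lᵢ(x)
where Lᵢ(x) = Π_{j≠i} (x - xⱼ)/(xᵢ - xⱼ)

L_0(5.7) = (5.7 - 4)/(2 - 4) × (5.7 - 6)/(2 - 6) × (5.7 - 8)/(2 - 8) = -0.024437
L_1(5.7) = (5.7 - 2)/(4 - 2) × (5.7 - 6)/(4 - 6) × (5.7 - 8)/(4 - 8) = 0.159562
L_2(5.7) = (5.7 - 2)/(6 - 2) × (5.7 - 4)/(6 - 4) × (5.7 - 8)/(6 - 8) = 0.904188
L_3(5.7) = (5.7 - 2)/(8 - 2) × (5.7 - 4)/(8 - 4) × (5.7 - 6)/(8 - 6) = -0.039312

P(5.7) = (-12)×L_0(5.7) + 10×L_1(5.7) + (-15)×L_2(5.7) + (-1)×L_3(5.7)
P(5.7) = -11.634625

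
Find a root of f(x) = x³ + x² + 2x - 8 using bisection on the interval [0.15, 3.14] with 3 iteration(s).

f(x) = x³ + x² + 2x - 8
Initial interval: [0.15, 3.14]

Iteration 1:
  c_1 = (0.150000 + 3.140000)/2 = 1.645000
  f(c_1) = f(1.645000) = 2.447436
  f(a) × f(c) < 0, new interval: [0.150000, 1.645000]
Iteration 2:
  c_2 = (0.150000 + 1.645000)/2 = 0.897500
  f(c_2) = f(0.897500) = -4.676552
  f(a) × f(c) ≥ 0, new interval: [0.897500, 1.645000]
Iteration 3:
  c_3 = (0.897500 + 1.645000)/2 = 1.271250
  f(c_3) = f(1.271250) = -1.786986
  f(a) × f(c) ≥ 0, new interval: [1.271250, 1.645000]

After 3 iteration(s), the approximation is c_3 = 1.271250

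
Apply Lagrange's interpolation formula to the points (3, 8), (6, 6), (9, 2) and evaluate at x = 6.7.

Lagrange interpolation formula:
P(x) = Σ yᵢ × Lᵢ(x)
where Lᵢ(x) = Π_{j≠i} (x - xⱼ)/(xᵢ - xⱼ)

L_0(6.7) = (6.7 - 6)/(3 - 6) × (6.7 - 9)/(3 - 9) = -0.089444
L_1(6.7) = (6.7 - 3)/(6 - 3) × (6.7 - 9)/(6 - 9) = 0.945556
L_2(6.7) = (6.7 - 3)/(9 - 3) × (6.7 - 6)/(9 - 6) = 0.143889

P(6.7) = 8×L_0(6.7) + 6×L_1(6.7) + 2×L_2(6.7)
P(6.7) = 5.245556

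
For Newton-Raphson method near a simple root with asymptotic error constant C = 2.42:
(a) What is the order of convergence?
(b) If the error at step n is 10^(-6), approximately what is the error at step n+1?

(a) Newton-Raphson has quadratic (order 2) convergence near simple roots.
    This means |e_{n+1}| ≈ C|e_n|².

(b) With |e_n| = 10^(-6) and C = 2.42:
    |e_{n+1}| ≈ 2.42 × (10^(-6))² = 2.42 × 10^(-12)

(a) 2 (quadratic); (b) |e_{n+1}| ≈ 2.420e-12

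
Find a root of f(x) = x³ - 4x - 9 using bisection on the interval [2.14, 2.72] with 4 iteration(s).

f(x) = x³ - 4x - 9
Initial interval: [2.14, 2.72]

Iteration 1:
  c_1 = (2.140000 + 2.720000)/2 = 2.430000
  f(c_1) = f(2.430000) = -4.371093
  f(a) × f(c) ≥ 0, new interval: [2.430000, 2.720000]
Iteration 2:
  c_2 = (2.430000 + 2.720000)/2 = 2.575000
  f(c_2) = f(2.575000) = -2.226141
  f(a) × f(c) ≥ 0, new interval: [2.575000, 2.720000]
Iteration 3:
  c_3 = (2.575000 + 2.720000)/2 = 2.647500
  f(c_3) = f(2.647500) = -1.032994
  f(a) × f(c) ≥ 0, new interval: [2.647500, 2.720000]
Iteration 4:
  c_4 = (2.647500 + 2.720000)/2 = 2.683750
  f(c_4) = f(2.683750) = -0.405253
  f(a) × f(c) ≥ 0, new interval: [2.683750, 2.720000]

After 4 iteration(s), the approximation is c_4 = 2.683750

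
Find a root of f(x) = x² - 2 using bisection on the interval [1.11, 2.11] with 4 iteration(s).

f(x) = x² - 2
Initial interval: [1.11, 2.11]

Iteration 1:
  c_1 = (1.110000 + 2.110000)/2 = 1.610000
  f(c_1) = f(1.610000) = 0.592100
  f(a) × f(c) < 0, new interval: [1.110000, 1.610000]
Iteration 2:
  c_2 = (1.110000 + 1.610000)/2 = 1.360000
  f(c_2) = f(1.360000) = -0.150400
  f(a) × f(c) ≥ 0, new interval: [1.360000, 1.610000]
Iteration 3:
  c_3 = (1.360000 + 1.610000)/2 = 1.485000
  f(c_3) = f(1.485000) = 0.205225
  f(a) × f(c) < 0, new interval: [1.360000, 1.485000]
Iteration 4:
  c_4 = (1.360000 + 1.485000)/2 = 1.422500
  f(c_4) = f(1.422500) = 0.023506
  f(a) × f(c) < 0, new interval: [1.360000, 1.422500]

After 4 iteration(s), the approximation is c_4 = 1.422500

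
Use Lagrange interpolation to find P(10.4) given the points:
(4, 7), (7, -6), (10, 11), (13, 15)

Lagrange interpolation formula:
P(x) = Σ yᵢ × Lᵢ(x)
where Lᵢ(x) = Π_{j≠i} (x - xⱼ)/(xᵢ - xⱼ)

L_0(10.4) = (10.4 - 7)/(4 - 7) × (10.4 - 10)/(4 - 10) × (10.4 - 13)/(4 - 13) = 0.021827
L_1(10.4) = (10.4 - 4)/(7 - 4) × (10.4 - 10)/(7 - 10) × (10.4 - 13)/(7 - 13) = -0.123259
L_2(10.4) = (10.4 - 4)/(10 - 4) × (10.4 - 7)/(10 - 7) × (10.4 - 13)/(10 - 13) = 1.047704
L_3(10.4) = (10.4 - 4)/(13 - 4) × (10.4 - 7)/(13 - 7) × (10.4 - 10)/(13 - 10) = 0.053728

P(10.4) = 7×L_0(10.4) + (-6)×L_1(10.4) + 11×L_2(10.4) + 15×L_3(10.4)
P(10.4) = 13.223012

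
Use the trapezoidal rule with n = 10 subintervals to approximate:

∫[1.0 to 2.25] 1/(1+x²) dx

f(x) = 1/(1+x²)
a = 1.0, b = 2.25, n = 10
h = (b - a)/n = 0.125000

Trapezoidal rule: (h/2)[f(x₀) + 2f(x₁) + 2f(x₂) + ... + f(xₙ)]

x_0 = 1.0000, f(x_0) = 0.500000, coefficient = 1
x_1 = 1.1250, f(x_1) = 0.441379, coefficient = 2
x_2 = 1.2500, f(x_2) = 0.390244, coefficient = 2
x_3 = 1.3750, f(x_3) = 0.345946, coefficient = 2
x_4 = 1.5000, f(x_4) = 0.307692, coefficient = 2
x_5 = 1.6250, f(x_5) = 0.274678, coefficient = 2
x_6 = 1.7500, f(x_6) = 0.246154, coefficient = 2
x_7 = 1.8750, f(x_7) = 0.221453, coefficient = 2
x_8 = 2.0000, f(x_8) = 0.200000, coefficient = 2
x_9 = 2.1250, f(x_9) = 0.181303, coefficient = 2
x_10 = 2.2500, f(x_10) = 0.164948, coefficient = 1

I ≈ (0.125000/2) × 5.882648 = 0.367666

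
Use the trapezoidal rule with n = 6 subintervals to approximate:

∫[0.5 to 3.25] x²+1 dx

f(x) = x²+1
a = 0.5, b = 3.25, n = 6
h = (b - a)/n = 0.458333

Trapezoidal rule: (h/2)[f(x₀) + 2f(x₁) + 2f(x₂) + ... + f(xₙ)]

x_0 = 0.5000, f(x_0) = 1.250000, coefficient = 1
x_1 = 0.9583, f(x_1) = 1.918403, coefficient = 2
x_2 = 1.4167, f(x_2) = 3.006944, coefficient = 2
x_3 = 1.8750, f(x_3) = 4.515625, coefficient = 2
x_4 = 2.3333, f(x_4) = 6.444444, coefficient = 2
x_5 = 2.7917, f(x_5) = 8.793403, coefficient = 2
x_6 = 3.2500, f(x_6) = 11.562500, coefficient = 1

I ≈ (0.458333/2) × 62.170139 = 14.247323
Exact value: 14.151042
Error: 0.096282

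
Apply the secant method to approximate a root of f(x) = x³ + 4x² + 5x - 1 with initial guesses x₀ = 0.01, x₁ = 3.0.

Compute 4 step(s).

f(x) = x³ + 4x² + 5x - 1
x₀ = 0.01, x₁ = 3.0

Secant formula: x_{n+1} = x_n - f(x_n)(x_n - x_{n-1})/(f(x_n) - f(x_{n-1}))

Iteration 1:
  f(0.010000) = -0.949599
  f(3.000000) = 77.000000
  x_2 = 3.000000 - 77.000000×(3.000000 - 0.010000)/(77.000000 - (-0.949599))
       = 0.046425
Iteration 2:
  f(3.000000) = 77.000000
  f(0.046425) = -0.759155
  x_3 = 0.046425 - (-0.759155)×(0.046425 - 3.000000)/(-0.759155 - 77.000000)
       = 0.075260
Iteration 3:
  f(0.046425) = -0.759155
  f(0.075260) = -0.600616
  x_4 = 0.075260 - (-0.600616)×(0.075260 - 0.046425)/(-0.600616 - (-0.759155))
       = 0.184502
Iteration 4:
  f(0.075260) = -0.600616
  f(0.184502) = 0.064953
  x_5 = 0.184502 - 0.064953×(0.184502 - 0.075260)/(0.064953 - (-0.600616))
       = 0.173841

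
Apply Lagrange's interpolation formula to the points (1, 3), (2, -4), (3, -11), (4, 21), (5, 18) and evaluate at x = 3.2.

Lagrange interpolation formula:
P(x) = Σ yᵢ × Lᵢ(x)
where Lᵢ(x) = Π_{j≠i} (x - xⱼ)/(xᵢ - xⱼ)

L_0(3.2) = (3.2 - 2)/(1 - 2) × (3.2 - 3)/(1 - 3) × (3.2 - 4)/(1 - 4) × (3.2 - 5)/(1 - 5) = 0.014400
L_1(3.2) = (3.2 - 1)/(2 - 1) × (3.2 - 3)/(2 - 3) × (3.2 - 4)/(2 - 4) × (3.2 - 5)/(2 - 5) = -0.105600
L_2(3.2) = (3.2 - 1)/(3 - 1) × (3.2 - 2)/(3 - 2) × (3.2 - 4)/(3 - 4) × (3.2 - 5)/(3 - 5) = 0.950400
L_3(3.2) = (3.2 - 1)/(4 - 1) × (3.2 - 2)/(4 - 2) × (3.2 - 3)/(4 - 3) × (3.2 - 5)/(4 - 5) = 0.158400
L_4(3.2) = (3.2 - 1)/(5 - 1) × (3.2 - 2)/(5 - 2) × (3.2 - 3)/(5 - 3) × (3.2 - 4)/(5 - 4) = -0.017600

P(3.2) = 3×L_0(3.2) + (-4)×L_1(3.2) + (-11)×L_2(3.2) + 21×L_3(3.2) + 18×L_4(3.2)
P(3.2) = -6.979200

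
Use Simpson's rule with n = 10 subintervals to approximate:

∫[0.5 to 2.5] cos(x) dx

f(x) = cos(x)
a = 0.5, b = 2.5, n = 10
h = (b - a)/n = 0.200000

Simpson's rule: (h/3)[f(x₀) + 4f(x₁) + 2f(x₂) + ... + f(xₙ)]

x_0 = 0.5000, f(x_0) = 0.877583, coefficient = 1
x_1 = 0.7000, f(x_1) = 0.764842, coefficient = 4
x_2 = 0.9000, f(x_2) = 0.621610, coefficient = 2
x_3 = 1.1000, f(x_3) = 0.453596, coefficient = 4
x_4 = 1.3000, f(x_4) = 0.267499, coefficient = 2
x_5 = 1.5000, f(x_5) = 0.070737, coefficient = 4
x_6 = 1.7000, f(x_6) = -0.128844, coefficient = 2
x_7 = 1.9000, f(x_7) = -0.323290, coefficient = 4
x_8 = 2.1000, f(x_8) = -0.504846, coefficient = 2
x_9 = 2.3000, f(x_9) = -0.666276, coefficient = 4
x_10 = 2.5000, f(x_10) = -0.801144, coefficient = 1

I ≈ (0.200000/3) × 1.785715 = 0.119048
Exact value: 0.119047
Error: 0.000001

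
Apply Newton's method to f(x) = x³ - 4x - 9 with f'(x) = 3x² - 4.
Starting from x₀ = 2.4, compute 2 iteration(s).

f(x) = x³ - 4x - 9
f'(x) = 3x² - 4
x₀ = 2.4

Newton-Raphson formula: x_{n+1} = x_n - f(x_n)/f'(x_n)

Iteration 1:
  f(2.400000) = -4.776000
  f'(2.400000) = 13.280000
  x_1 = 2.400000 - (-4.776000)/13.280000 = 2.759639
Iteration 2:
  f(2.759639) = 0.977763
  f'(2.759639) = 18.846815
  x_2 = 2.759639 - 0.977763/18.846815 = 2.707759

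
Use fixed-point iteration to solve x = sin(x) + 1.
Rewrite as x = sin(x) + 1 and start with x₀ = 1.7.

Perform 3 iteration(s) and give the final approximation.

Equation: x = sin(x) + 1
Fixed-point form: x = sin(x) + 1
x₀ = 1.7

x_1 = g(1.700000) = 1.991665
x_2 = g(1.991665) = 1.912734
x_3 = g(1.912734) = 1.942107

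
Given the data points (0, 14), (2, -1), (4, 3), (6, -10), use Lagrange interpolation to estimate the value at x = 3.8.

Lagrange interpolation formula:
P(x) = Σ yᵢ × Lᵢ(x)
where Lᵢ(x) = Π_{j≠i} (x - xⱼ)/(xᵢ - xⱼ)

L_0(3.8) = (3.8 - 2)/(0 - 2) × (3.8 - 4)/(0 - 4) × (3.8 - 6)/(0 - 6) = -0.016500
L_1(3.8) = (3.8 - 0)/(2 - 0) × (3.8 - 4)/(2 - 4) × (3.8 - 6)/(2 - 6) = 0.104500
L_2(3.8) = (3.8 - 0)/(4 - 0) × (3.8 - 2)/(4 - 2) × (3.8 - 6)/(4 - 6) = 0.940500
L_3(3.8) = (3.8 - 0)/(6 - 0) × (3.8 - 2)/(6 - 2) × (3.8 - 4)/(6 - 4) = -0.028500

P(3.8) = 14×L_0(3.8) + (-1)×L_1(3.8) + 3×L_2(3.8) + (-10)×L_3(3.8)
P(3.8) = 2.771000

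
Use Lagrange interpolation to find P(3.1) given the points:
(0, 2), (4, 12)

Lagrange interpolation formula:
P(x) = Σ yᵢ × Lᵢ(x)
where Lᵢ(x) = Π_{j≠i} (x - xⱼ)/(xᵢ - xⱼ)

L_0(3.1) = (3.1 - 4)/(0 - 4) = 0.225000
L_1(3.1) = (3.1 - 0)/(4 - 0) = 0.775000

P(3.1) = 2×L_0(3.1) + 12×L_1(3.1)
P(3.1) = 9.750000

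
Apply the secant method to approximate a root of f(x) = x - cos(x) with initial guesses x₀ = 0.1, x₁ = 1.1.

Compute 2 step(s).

f(x) = x - cos(x)
x₀ = 0.1, x₁ = 1.1

Secant formula: x_{n+1} = x_n - f(x_n)(x_n - x_{n-1})/(f(x_n) - f(x_{n-1}))

Iteration 1:
  f(0.100000) = -0.895004
  f(1.100000) = 0.646404
  x_2 = 1.100000 - 0.646404×(1.100000 - 0.100000)/(0.646404 - (-0.895004))
       = 0.680641
Iteration 2:
  f(1.100000) = 0.646404
  f(0.680641) = -0.096529
  x_3 = 0.680641 - (-0.096529)×(0.680641 - 1.100000)/(-0.096529 - 0.646404)
       = 0.735128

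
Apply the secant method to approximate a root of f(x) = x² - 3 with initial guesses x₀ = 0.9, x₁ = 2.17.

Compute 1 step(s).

f(x) = x² - 3
x₀ = 0.9, x₁ = 2.17

Secant formula: x_{n+1} = x_n - f(x_n)(x_n - x_{n-1})/(f(x_n) - f(x_{n-1}))

Iteration 1:
  f(0.900000) = -2.190000
  f(2.170000) = 1.708900
  x_2 = 2.170000 - 1.708900×(2.170000 - 0.900000)/(1.708900 - (-2.190000))
       = 1.613355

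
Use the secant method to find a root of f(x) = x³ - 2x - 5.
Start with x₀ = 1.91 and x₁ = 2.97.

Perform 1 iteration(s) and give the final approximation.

f(x) = x³ - 2x - 5
x₀ = 1.91, x₁ = 2.97

Secant formula: x_{n+1} = x_n - f(x_n)(x_n - x_{n-1})/(f(x_n) - f(x_{n-1}))

Iteration 1:
  f(1.910000) = -1.852129
  f(2.970000) = 15.258073
  x_2 = 2.970000 - 15.258073×(2.970000 - 1.910000)/(15.258073 - (-1.852129))
       = 2.024742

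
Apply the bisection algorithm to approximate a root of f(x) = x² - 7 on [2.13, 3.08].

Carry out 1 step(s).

f(x) = x² - 7
Initial interval: [2.13, 3.08]

Iteration 1:
  c_1 = (2.130000 + 3.080000)/2 = 2.605000
  f(c_1) = f(2.605000) = -0.213975
  f(a) × f(c) ≥ 0, new interval: [2.605000, 3.080000]

After 1 iteration(s), the approximation is c_1 = 2.605000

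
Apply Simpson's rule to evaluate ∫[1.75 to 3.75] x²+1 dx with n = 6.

f(x) = x²+1
a = 1.75, b = 3.75, n = 6
h = (b - a)/n = 0.333333

Simpson's rule: (h/3)[f(x₀) + 4f(x₁) + 2f(x₂) + ... + f(xₙ)]

x_0 = 1.7500, f(x_0) = 4.062500, coefficient = 1
x_1 = 2.0833, f(x_1) = 5.340278, coefficient = 4
x_2 = 2.4167, f(x_2) = 6.840278, coefficient = 2
x_3 = 2.7500, f(x_3) = 8.562500, coefficient = 4
x_4 = 3.0833, f(x_4) = 10.506944, coefficient = 2
x_5 = 3.4167, f(x_5) = 12.673611, coefficient = 4
x_6 = 3.7500, f(x_6) = 15.062500, coefficient = 1

I ≈ (0.333333/3) × 160.125000 = 17.791667
Exact value: 17.791667
Error: 0.000000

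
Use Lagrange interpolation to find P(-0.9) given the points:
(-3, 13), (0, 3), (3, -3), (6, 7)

Lagrange interpolation formula:
P(x) = Σ yᵢ × Lᵢ(x)
where Lᵢ(x) = Π_{j≠i} (x - xⱼ)/(xᵢ - xⱼ)

L_0(-0.9) = (-0.9 - 0)/(-3 - 0) × (-0.9 - 3)/(-3 - 3) × (-0.9 - 6)/(-3 - 6) = 0.149500
L_1(-0.9) = (-0.9 - (-3))/(0 - (-3)) × (-0.9 - 3)/(0 - 3) × (-0.9 - 6)/(0 - 6) = 1.046500
L_2(-0.9) = (-0.9 - (-3))/(3 - (-3)) × (-0.9 - 0)/(3 - 0) × (-0.9 - 6)/(3 - 6) = -0.241500
L_3(-0.9) = (-0.9 - (-3))/(6 - (-3)) × (-0.9 - 0)/(6 - 0) × (-0.9 - 3)/(6 - 3) = 0.045500

P(-0.9) = 13×L_0(-0.9) + 3×L_1(-0.9) + (-3)×L_2(-0.9) + 7×L_3(-0.9)
P(-0.9) = 6.126000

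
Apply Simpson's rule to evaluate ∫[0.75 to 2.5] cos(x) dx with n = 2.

f(x) = cos(x)
a = 0.75, b = 2.5, n = 2
h = (b - a)/n = 0.875000

Simpson's rule: (h/3)[f(x₀) + 4f(x₁) + 2f(x₂) + ... + f(xₙ)]

x_0 = 0.7500, f(x_0) = 0.731689, coefficient = 1
x_1 = 1.6250, f(x_1) = -0.054177, coefficient = 4
x_2 = 2.5000, f(x_2) = -0.801144, coefficient = 1

I ≈ (0.875000/3) × -0.286163 = -0.083464
Exact value: -0.083167
Error: 0.000298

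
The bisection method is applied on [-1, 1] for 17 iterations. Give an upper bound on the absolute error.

Bisection error bound: |error| ≤ (b-a)/2^n
|error| ≤ (1 - (-1))/2^17 = 2/2^17
|error| ≤ 0.0000152588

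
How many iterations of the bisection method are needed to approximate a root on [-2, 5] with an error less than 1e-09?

We need (b-a)/2^n ≤ 1e-09
(5 - (-2))/2^n ≤ 1e-09
7/2^n ≤ 1e-09
2^n ≥ 7000000000
n ≥ log₂(7000000000) = 32.70
n ≥ 33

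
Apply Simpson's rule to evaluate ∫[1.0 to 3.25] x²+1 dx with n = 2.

f(x) = x²+1
a = 1.0, b = 3.25, n = 2
h = (b - a)/n = 1.125000

Simpson's rule: (h/3)[f(x₀) + 4f(x₁) + 2f(x₂) + ... + f(xₙ)]

x_0 = 1.0000, f(x_0) = 2.000000, coefficient = 1
x_1 = 2.1250, f(x_1) = 5.515625, coefficient = 4
x_2 = 3.2500, f(x_2) = 11.562500, coefficient = 1

I ≈ (1.125000/3) × 35.625000 = 13.359375
Exact value: 13.359375
Error: 0.000000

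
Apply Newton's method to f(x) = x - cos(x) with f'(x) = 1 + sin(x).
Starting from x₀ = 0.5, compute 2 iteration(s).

f(x) = x - cos(x)
f'(x) = 1 + sin(x)
x₀ = 0.5

Newton-Raphson formula: x_{n+1} = x_n - f(x_n)/f'(x_n)

Iteration 1:
  f(0.500000) = -0.377583
  f'(0.500000) = 1.479426
  x_1 = 0.500000 - (-0.377583)/1.479426 = 0.755222
Iteration 2:
  f(0.755222) = 0.027103
  f'(0.755222) = 1.685451
  x_2 = 0.755222 - 0.027103/1.685451 = 0.739142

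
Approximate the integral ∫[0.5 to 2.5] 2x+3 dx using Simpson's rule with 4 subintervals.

f(x) = 2x+3
a = 0.5, b = 2.5, n = 4
h = (b - a)/n = 0.500000

Simpson's rule: (h/3)[f(x₀) + 4f(x₁) + 2f(x₂) + ... + f(xₙ)]

x_0 = 0.5000, f(x_0) = 4.000000, coefficient = 1
x_1 = 1.0000, f(x_1) = 5.000000, coefficient = 4
x_2 = 1.5000, f(x_2) = 6.000000, coefficient = 2
x_3 = 2.0000, f(x_3) = 7.000000, coefficient = 4
x_4 = 2.5000, f(x_4) = 8.000000, coefficient = 1

I ≈ (0.500000/3) × 72.000000 = 12.000000
Exact value: 12.000000
Error: 0.000000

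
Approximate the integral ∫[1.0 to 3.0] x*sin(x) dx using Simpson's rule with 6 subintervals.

f(x) = x*sin(x)
a = 1.0, b = 3.0, n = 6
h = (b - a)/n = 0.333333

Simpson's rule: (h/3)[f(x₀) + 4f(x₁) + 2f(x₂) + ... + f(xₙ)]

x_0 = 1.0000, f(x_0) = 0.841471, coefficient = 1
x_1 = 1.3333, f(x_1) = 1.295917, coefficient = 4
x_2 = 1.6667, f(x_2) = 1.659013, coefficient = 2
x_3 = 2.0000, f(x_3) = 1.818595, coefficient = 4
x_4 = 2.3333, f(x_4) = 1.687200, coefficient = 2
x_5 = 2.6667, f(x_5) = 1.219394, coefficient = 4
x_6 = 3.0000, f(x_6) = 0.423360, coefficient = 1

I ≈ (0.333333/3) × 25.292881 = 2.810320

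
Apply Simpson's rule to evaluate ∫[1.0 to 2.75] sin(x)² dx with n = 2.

f(x) = sin(x)²
a = 1.0, b = 2.75, n = 2
h = (b - a)/n = 0.875000

Simpson's rule: (h/3)[f(x₀) + 4f(x₁) + 2f(x₂) + ... + f(xₙ)]

x_0 = 1.0000, f(x_0) = 0.708073, coefficient = 1
x_1 = 1.8750, f(x_1) = 0.910280, coefficient = 4
x_2 = 2.7500, f(x_2) = 0.145665, coefficient = 1

I ≈ (0.875000/3) × 4.494857 = 1.311000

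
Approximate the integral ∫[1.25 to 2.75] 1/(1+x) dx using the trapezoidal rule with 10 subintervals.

f(x) = 1/(1+x)
a = 1.25, b = 2.75, n = 10
h = (b - a)/n = 0.150000

Trapezoidal rule: (h/2)[f(x₀) + 2f(x₁) + 2f(x₂) + ... + f(xₙ)]

x_0 = 1.2500, f(x_0) = 0.444444, coefficient = 1
x_1 = 1.4000, f(x_1) = 0.416667, coefficient = 2
x_2 = 1.5500, f(x_2) = 0.392157, coefficient = 2
x_3 = 1.7000, f(x_3) = 0.370370, coefficient = 2
x_4 = 1.8500, f(x_4) = 0.350877, coefficient = 2
x_5 = 2.0000, f(x_5) = 0.333333, coefficient = 2
x_6 = 2.1500, f(x_6) = 0.317460, coefficient = 2
x_7 = 2.3000, f(x_7) = 0.303030, coefficient = 2
x_8 = 2.4500, f(x_8) = 0.289855, coefficient = 2
x_9 = 2.6000, f(x_9) = 0.277778, coefficient = 2
x_10 = 2.7500, f(x_10) = 0.266667, coefficient = 1

I ≈ (0.150000/2) × 6.814167 = 0.511063
Exact value: 0.510826
Error: 0.000237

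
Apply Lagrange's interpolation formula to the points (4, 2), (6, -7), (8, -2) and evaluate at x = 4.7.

Lagrange interpolation formula:
P(x) = Σ yᵢ × Lᵢ(x)
where Lᵢ(x) = Π_{j≠i} (x - xⱼ)/(xᵢ - xⱼ)

L_0(4.7) = (4.7 - 6)/(4 - 6) × (4.7 - 8)/(4 - 8) = 0.536250
L_1(4.7) = (4.7 - 4)/(6 - 4) × (4.7 - 8)/(6 - 8) = 0.577500
L_2(4.7) = (4.7 - 4)/(8 - 4) × (4.7 - 6)/(8 - 6) = -0.113750

P(4.7) = 2×L_0(4.7) + (-7)×L_1(4.7) + (-2)×L_2(4.7)
P(4.7) = -2.742500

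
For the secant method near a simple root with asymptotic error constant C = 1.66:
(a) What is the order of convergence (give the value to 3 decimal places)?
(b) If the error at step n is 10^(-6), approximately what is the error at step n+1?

(a) Secant method has superlinear convergence with order φ = (1+√5)/2 ≈ 1.618.
    This means |e_{n+1}| ≈ C|e_n|^1.618.

(b) With |e_n| = 10^(-6) and C = 1.66:
    |e_{n+1}| ≈ 1.66 × (10^(-6))^1.618 = 1.66 × 10^(-9.71)

(a) ≈ 1.618 (golden ratio); (b) |e_{n+1}| ≈ 3.250e-10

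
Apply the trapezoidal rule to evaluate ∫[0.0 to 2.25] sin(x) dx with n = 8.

f(x) = sin(x)
a = 0.0, b = 2.25, n = 8
h = (b - a)/n = 0.281250

Trapezoidal rule: (h/2)[f(x₀) + 2f(x₁) + 2f(x₂) + ... + f(xₙ)]

x_0 = 0.0000, f(x_0) = 0.000000, coefficient = 1
x_1 = 0.2812, f(x_1) = 0.277557, coefficient = 2
x_2 = 0.5625, f(x_2) = 0.533303, coefficient = 2
x_3 = 0.8438, f(x_3) = 0.747141, coefficient = 2
x_4 = 1.1250, f(x_4) = 0.902268, coefficient = 2
x_5 = 1.4062, f(x_5) = 0.986493, coefficient = 2
x_6 = 1.6875, f(x_6) = 0.993198, coefficient = 2
x_7 = 1.9688, f(x_7) = 0.921856, coefficient = 2
x_8 = 2.2500, f(x_8) = 0.778073, coefficient = 1

I ≈ (0.281250/2) × 11.501702 = 1.617427
Exact value: 1.628174
Error: 0.010747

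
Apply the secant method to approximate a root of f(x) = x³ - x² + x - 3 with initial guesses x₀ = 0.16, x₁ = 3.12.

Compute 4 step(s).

f(x) = x³ - x² + x - 3
x₀ = 0.16, x₁ = 3.12

Secant formula: x_{n+1} = x_n - f(x_n)(x_n - x_{n-1})/(f(x_n) - f(x_{n-1}))

Iteration 1:
  f(0.160000) = -2.861504
  f(3.120000) = 20.756928
  x_2 = 3.120000 - 20.756928×(3.120000 - 0.160000)/(20.756928 - (-2.861504))
       = 0.518620
Iteration 2:
  f(3.120000) = 20.756928
  f(0.518620) = -2.610855
  x_3 = 0.518620 - (-2.610855)×(0.518620 - 3.120000)/(-2.610855 - 20.756928)
       = 0.809269
Iteration 3:
  f(0.518620) = -2.610855
  f(0.809269) = -2.315643
  x_4 = 0.809269 - (-2.315643)×(0.809269 - 0.518620)/(-2.315643 - (-2.610855))
       = 3.089123
Iteration 4:
  f(0.809269) = -2.315643
  f(3.089123) = 20.024969
  x_5 = 3.089123 - 20.024969×(3.089123 - 0.809269)/(20.024969 - (-2.315643))
       = 1.045580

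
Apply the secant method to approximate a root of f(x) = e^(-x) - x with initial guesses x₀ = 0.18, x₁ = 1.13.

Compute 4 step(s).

f(x) = e^(-x) - x
x₀ = 0.18, x₁ = 1.13

Secant formula: x_{n+1} = x_n - f(x_n)(x_n - x_{n-1})/(f(x_n) - f(x_{n-1}))

Iteration 1:
  f(0.180000) = 0.655270
  f(1.130000) = -0.806967
  x_2 = 1.130000 - (-0.806967)×(1.130000 - 0.180000)/(-0.806967 - 0.655270)
       = 0.605722
Iteration 2:
  f(1.130000) = -0.806967
  f(0.605722) = -0.060042
  x_3 = 0.605722 - (-0.060042)×(0.605722 - 1.130000)/(-0.060042 - (-0.806967))
       = 0.563578
Iteration 3:
  f(0.605722) = -0.060042
  f(0.563578) = 0.005591
  x_4 = 0.563578 - 0.005591×(0.563578 - 0.605722)/(0.005591 - (-0.060042))
       = 0.567168
Iteration 4:
  f(0.563578) = 0.005591
  f(0.567168) = -0.000039
  x_5 = 0.567168 - (-0.000039)×(0.567168 - 0.563578)/(-0.000039 - 0.005591)
       = 0.567143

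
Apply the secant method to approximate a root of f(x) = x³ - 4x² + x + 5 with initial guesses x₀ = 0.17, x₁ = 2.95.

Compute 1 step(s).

f(x) = x³ - 4x² + x + 5
x₀ = 0.17, x₁ = 2.95

Secant formula: x_{n+1} = x_n - f(x_n)(x_n - x_{n-1})/(f(x_n) - f(x_{n-1}))

Iteration 1:
  f(0.170000) = 5.059313
  f(2.950000) = -1.187625
  x_2 = 2.950000 - (-1.187625)×(2.950000 - 0.170000)/(-1.187625 - 5.059313)
       = 2.421485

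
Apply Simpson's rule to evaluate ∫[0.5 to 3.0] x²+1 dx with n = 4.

f(x) = x²+1
a = 0.5, b = 3.0, n = 4
h = (b - a)/n = 0.625000

Simpson's rule: (h/3)[f(x₀) + 4f(x₁) + 2f(x₂) + ... + f(xₙ)]

x_0 = 0.5000, f(x_0) = 1.250000, coefficient = 1
x_1 = 1.1250, f(x_1) = 2.265625, coefficient = 4
x_2 = 1.7500, f(x_2) = 4.062500, coefficient = 2
x_3 = 2.3750, f(x_3) = 6.640625, coefficient = 4
x_4 = 3.0000, f(x_4) = 10.000000, coefficient = 1

I ≈ (0.625000/3) × 55.000000 = 11.458333
Exact value: 11.458333
Error: 0.000000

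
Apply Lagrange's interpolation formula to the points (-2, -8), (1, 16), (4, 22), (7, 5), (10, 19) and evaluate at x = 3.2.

Lagrange interpolation formula:
P(x) = Σ yᵢ × Lᵢ(x)
where Lᵢ(x) = Π_{j≠i} (x - xⱼ)/(xᵢ - xⱼ)

L_0(3.2) = (3.2 - 1)/(-2 - 1) × (3.2 - 4)/(-2 - 4) × (3.2 - 7)/(-2 - 7) × (3.2 - 10)/(-2 - 10) = -0.023394
L_1(3.2) = (3.2 - (-2))/(1 - (-2)) × (3.2 - 4)/(1 - 4) × (3.2 - 7)/(1 - 7) × (3.2 - 10)/(1 - 10) = 0.221182
L_2(3.2) = (3.2 - (-2))/(4 - (-2)) × (3.2 - 1)/(4 - 1) × (3.2 - 7)/(4 - 7) × (3.2 - 10)/(4 - 10) = 0.912375
L_3(3.2) = (3.2 - (-2))/(7 - (-2)) × (3.2 - 1)/(7 - 1) × (3.2 - 4)/(7 - 4) × (3.2 - 10)/(7 - 10) = -0.128053
L_4(3.2) = (3.2 - (-2))/(10 - (-2)) × (3.2 - 1)/(10 - 1) × (3.2 - 4)/(10 - 4) × (3.2 - 7)/(10 - 7) = 0.017890

P(3.2) = (-8)×L_0(3.2) + 16×L_1(3.2) + 22×L_2(3.2) + 5×L_3(3.2) + 19×L_4(3.2)
P(3.2) = 23.497962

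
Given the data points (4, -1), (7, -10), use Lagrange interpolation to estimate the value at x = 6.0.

Lagrange interpolation formula:
P(x) = Σ yᵢ × Lᵢ(x)
where Lᵢ(x) = Π_{j≠i} (x - xⱼ)/(xᵢ - xⱼ)

L_0(6.0) = (6.0 - 7)/(4 - 7) = 0.333333
L_1(6.0) = (6.0 - 4)/(7 - 4) = 0.666667

P(6.0) = (-1)×L_0(6.0) + (-10)×L_1(6.0)
P(6.0) = -7.000000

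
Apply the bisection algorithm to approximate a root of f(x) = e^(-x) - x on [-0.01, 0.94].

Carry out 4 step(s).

f(x) = e^(-x) - x
Initial interval: [-0.01, 0.94]

Iteration 1:
  c_1 = (-0.010000 + 0.940000)/2 = 0.465000
  f(c_1) = f(0.465000) = 0.163135
  f(a) × f(c) ≥ 0, new interval: [0.465000, 0.940000]
Iteration 2:
  c_2 = (0.465000 + 0.940000)/2 = 0.702500
  f(c_2) = f(0.702500) = -0.207155
  f(a) × f(c) < 0, new interval: [0.465000, 0.702500]
Iteration 3:
  c_3 = (0.465000 + 0.702500)/2 = 0.583750
  f(c_3) = f(0.583750) = -0.025947
  f(a) × f(c) < 0, new interval: [0.465000, 0.583750]
Iteration 4:
  c_4 = (0.465000 + 0.583750)/2 = 0.524375
  f(c_4) = f(0.524375) = 0.067550
  f(a) × f(c) ≥ 0, new interval: [0.524375, 0.583750]

After 4 iteration(s), the approximation is c_4 = 0.524375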